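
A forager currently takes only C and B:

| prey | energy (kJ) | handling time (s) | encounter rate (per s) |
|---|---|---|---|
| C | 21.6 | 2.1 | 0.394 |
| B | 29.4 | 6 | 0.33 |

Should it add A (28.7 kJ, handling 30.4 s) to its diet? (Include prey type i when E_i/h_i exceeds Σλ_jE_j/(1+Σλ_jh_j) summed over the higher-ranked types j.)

No

Intake rate on the current diet: R = (0.394×21.6 + 0.33×29.4) / (1 + 0.394×2.1 + 0.33×6) = 18.21/3.807 = 4.783 kJ/s.
A: E/h = 28.7/30.4 = 0.9441 kJ/s.
0.9441 < 4.783, so adding A would lower the average — exclude it.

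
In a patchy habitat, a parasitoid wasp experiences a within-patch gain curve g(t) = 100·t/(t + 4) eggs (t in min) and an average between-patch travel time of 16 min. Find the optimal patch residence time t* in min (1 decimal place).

Optimal t* satisfies g'(t*) = g(t*)/(T + t*).
g'(t) = 100·4/(t + 4)². Setting 100·4/(t+4)² = 100t/[(t+4)(16+t)] gives 4(16+t) = t(t+4), so t² = 4×16 = 64.
t* = √64 = 8 min.

8.0 min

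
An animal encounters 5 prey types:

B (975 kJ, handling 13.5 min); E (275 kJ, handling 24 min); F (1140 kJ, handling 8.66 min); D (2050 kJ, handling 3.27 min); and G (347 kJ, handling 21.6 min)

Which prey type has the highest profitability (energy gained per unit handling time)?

D

Profitability E/h (kJ/min): B = 975/13.5 = 72.2, E = 275/24 = 11.5, F = 1140/8.66 = 132, D = 2050/3.27 = 627, G = 347/21.6 = 16.1.
Ranked: D > F > B > G > E.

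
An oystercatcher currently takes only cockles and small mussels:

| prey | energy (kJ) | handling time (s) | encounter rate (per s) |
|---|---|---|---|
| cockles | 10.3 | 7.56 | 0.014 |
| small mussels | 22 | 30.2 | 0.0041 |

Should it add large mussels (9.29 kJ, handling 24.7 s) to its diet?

Yes

On cockles and small mussels alone, R = ΣλE/(1+Σλh) = 0.2344/1.23 = 0.1906 kJ/s.
Profitability of large mussels: 9.29/24.7 = 0.3761 kJ/s.
Since 0.3761 > R, including large mussels increases the long-run rate.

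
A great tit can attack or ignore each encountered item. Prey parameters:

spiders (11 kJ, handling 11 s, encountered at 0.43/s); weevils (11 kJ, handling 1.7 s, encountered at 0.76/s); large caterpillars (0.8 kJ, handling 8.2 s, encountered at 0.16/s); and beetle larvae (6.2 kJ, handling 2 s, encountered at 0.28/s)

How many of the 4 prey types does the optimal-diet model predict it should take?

1

E/h in descending order: weevils 6.47, beetle larvae 3.1, spiders 1, large caterpillars 0.0976 kJ/s. The optimal diet is the largest prefix of this list for which every included type satisfies E_i/h_i > R on the types above it.
Rate on top 1: 3.647. beetle larvae: 3.1 < 3.647 → exclude; stop.
Optimal diet: weevils — 1 of 4 types.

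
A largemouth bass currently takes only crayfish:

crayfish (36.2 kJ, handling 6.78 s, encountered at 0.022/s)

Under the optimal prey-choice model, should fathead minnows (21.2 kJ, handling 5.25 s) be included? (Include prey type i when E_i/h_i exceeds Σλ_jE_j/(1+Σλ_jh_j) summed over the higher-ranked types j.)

Intake rate on the current diet: R = (0.022×36.2) / (1 + 0.022×6.78) = 0.7964/1.149 = 0.693 kJ/s.
fathead minnows: E/h = 21.2/5.25 = 4.038 kJ/s.
4.038 > 0.693, so adding fathead minnows raises the average — include it.

Yes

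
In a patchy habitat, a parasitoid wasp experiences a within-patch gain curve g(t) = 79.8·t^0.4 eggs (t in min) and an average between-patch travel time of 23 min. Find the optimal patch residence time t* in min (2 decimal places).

15.33 min

Optimal t* satisfies g'(t*) = g(t*)/(T + t*).
g'(t) = 0.4·79.8·t^-0.6. Setting 0.4·79.8·t^-0.6 = 79.8·t^0.4/(23+t) gives 0.4(23+t) = t, so 0.60·t = 0.4×23.
t* = 0.4×23/0.60 = 15.33 min.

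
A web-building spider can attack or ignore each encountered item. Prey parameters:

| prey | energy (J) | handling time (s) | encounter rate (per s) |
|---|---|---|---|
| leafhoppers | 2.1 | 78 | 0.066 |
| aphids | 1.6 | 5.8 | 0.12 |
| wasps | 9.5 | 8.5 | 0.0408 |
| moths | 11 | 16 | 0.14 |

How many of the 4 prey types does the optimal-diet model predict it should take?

Profitabilities (E/h, J/s): wasps 1.12, moths 0.688, aphids 0.276, leafhoppers 0.0269. Add prey in this order while the next type's profitability exceeds the intake rate on those already taken.
Rate on top 1: 0.2878. moths: 0.688 > 0.2878 → include.
Rate on top 2: 0.5374. aphids: 0.276 < 0.5374 → exclude; stop.
Optimal diet: wasps, moths — 2 of 4 types.

2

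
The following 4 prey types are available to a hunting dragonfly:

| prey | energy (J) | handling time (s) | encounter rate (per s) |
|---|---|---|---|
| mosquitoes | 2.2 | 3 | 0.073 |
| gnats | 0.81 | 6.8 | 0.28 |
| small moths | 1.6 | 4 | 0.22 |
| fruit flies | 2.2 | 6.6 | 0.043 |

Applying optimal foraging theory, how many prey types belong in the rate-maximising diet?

Profitabilities (E/h, J/s): mosquitoes 0.733, small moths 0.4, fruit flies 0.333, gnats 0.119. Add prey in this order while the next type's profitability exceeds the intake rate on those already taken.
Rate on top 1: 0.1317. small moths: 0.4 > 0.1317 → include.
Rate on top 2: 0.2442. fruit flies: 0.333 > 0.2442 → include.
Rate on top 3: 0.2548. gnats: 0.119 < 0.2548 → exclude; stop.
Optimal diet: mosquitoes, small moths, fruit flies — 3 of 4 types.

3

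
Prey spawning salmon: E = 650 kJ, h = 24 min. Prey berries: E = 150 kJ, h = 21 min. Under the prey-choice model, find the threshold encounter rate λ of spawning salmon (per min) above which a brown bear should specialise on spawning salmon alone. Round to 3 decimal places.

0.015 per min

Drop berries once their profitability E₂/h₂ falls below the rate achievable on spawning salmon alone: E₂/h₂ = λE₁/(1 + λh₁).
Solve for λ: λE₁h₂ = E₂(1 + λh₁) → λ(E₁h₂ − E₂h₁) = E₂ → λ = E₂/(E₁h₂ − E₂h₁).
λ = 150/(650×21 − 150×24) = 150/1.005e+04 = 0.01493 per min.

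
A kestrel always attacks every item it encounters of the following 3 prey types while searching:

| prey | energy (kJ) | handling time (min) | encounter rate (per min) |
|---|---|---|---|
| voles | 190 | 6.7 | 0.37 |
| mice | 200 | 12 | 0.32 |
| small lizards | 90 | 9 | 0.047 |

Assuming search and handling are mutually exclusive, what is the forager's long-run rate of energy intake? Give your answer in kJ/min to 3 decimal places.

17.893 kJ/min

R = (0.37×190 + 0.32×200 + 0.047×90) / (1 + 0.37×6.7 + 0.32×12 + 0.047×9) = 138.5/7.742 = 17.89 kJ/min.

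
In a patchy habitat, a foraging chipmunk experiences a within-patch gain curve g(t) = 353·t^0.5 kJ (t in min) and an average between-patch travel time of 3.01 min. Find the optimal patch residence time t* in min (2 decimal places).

Optimal t* satisfies g'(t*) = g(t*)/(T + t*).
g'(t) = 0.5·353·t^-0.5. Setting 0.5·353·t^-0.5 = 353·t^0.5/(3.01+t) gives 0.5(3.01+t) = t, so 0.50·t = 0.5×3.01.
t* = 0.5×3.01/0.50 = 3.01 min.

3.01 min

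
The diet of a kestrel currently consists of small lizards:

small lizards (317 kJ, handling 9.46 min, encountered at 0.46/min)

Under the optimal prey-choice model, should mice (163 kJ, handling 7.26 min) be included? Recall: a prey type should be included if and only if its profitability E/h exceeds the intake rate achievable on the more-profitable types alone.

No

Intake rate on the current diet: R = (0.46×317) / (1 + 0.46×9.46) = 145.8/5.352 = 27.25 kJ/min.
Profitability of mice: 163/7.26 = 22.45 kJ/min.
22.45 < 27.25, so adding mice would lower the average — exclude it.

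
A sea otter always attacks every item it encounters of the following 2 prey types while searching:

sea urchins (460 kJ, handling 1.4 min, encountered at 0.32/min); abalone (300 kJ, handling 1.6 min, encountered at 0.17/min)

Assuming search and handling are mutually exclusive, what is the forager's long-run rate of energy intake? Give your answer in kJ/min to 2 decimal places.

115.23 kJ/min

Energy encountered per unit search time: 0.32×460 + 0.17×300 = 198.2 kJ/min.
Handling time per unit search time: 0.32×1.4 + 0.17×1.6 = 0.72.
Rate = 198.2/(1 + 0.72) = 115.2 kJ/min.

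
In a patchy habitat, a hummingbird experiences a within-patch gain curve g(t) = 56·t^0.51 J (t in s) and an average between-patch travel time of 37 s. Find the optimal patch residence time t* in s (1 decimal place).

38.5 s

Maximise g(t)/(T+t): set derivative to zero → g'(t)(T+t) = g(t).
g'(t) = 0.51·56·t^-0.49. Setting 0.51·56·t^-0.49 = 56·t^0.51/(37+t) gives 0.51(37+t) = t, so 0.49·t = 0.51×37.
t* = 0.51×37/0.49 = 38.51 s.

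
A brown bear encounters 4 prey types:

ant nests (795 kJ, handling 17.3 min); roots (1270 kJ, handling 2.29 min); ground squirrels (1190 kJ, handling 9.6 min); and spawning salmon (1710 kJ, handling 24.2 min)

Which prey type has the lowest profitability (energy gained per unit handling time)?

In descending order of E/h:
roots: 1270/2.29 = 555 kJ/min
ground squirrels: 1190/9.6 = 124 kJ/min
spawning salmon: 1710/24.2 = 70.7 kJ/min
ant nests: 795/17.3 = 46 kJ/min

ant nests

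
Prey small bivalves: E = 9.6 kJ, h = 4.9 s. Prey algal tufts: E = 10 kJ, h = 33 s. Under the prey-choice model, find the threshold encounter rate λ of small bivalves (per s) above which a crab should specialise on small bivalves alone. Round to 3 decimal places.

At the threshold, the rate on small bivalves alone equals the profitability of algal tufts: λ·9.6/(1 + λ·4.9) = 10/33 = 0.303.
Rearranging, λ(9.6 − 0.303×4.9) = 0.303, so λ = 0.303/8.115 = 0.03734 per s.

0.037 per s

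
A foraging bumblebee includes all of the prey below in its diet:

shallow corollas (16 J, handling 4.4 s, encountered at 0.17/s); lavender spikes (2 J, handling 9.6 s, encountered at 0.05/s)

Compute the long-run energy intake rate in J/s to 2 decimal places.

1.27 J/s

R = Σλ_iE_i / (1 + Σλ_ih_i)
Numerator: 0.17×16 + 0.05×2 = 2.82
Denominator: 1 + 0.17×4.4 + 0.05×9.6 = 2.228
R = 2.82/2.228 = 1.266 J/s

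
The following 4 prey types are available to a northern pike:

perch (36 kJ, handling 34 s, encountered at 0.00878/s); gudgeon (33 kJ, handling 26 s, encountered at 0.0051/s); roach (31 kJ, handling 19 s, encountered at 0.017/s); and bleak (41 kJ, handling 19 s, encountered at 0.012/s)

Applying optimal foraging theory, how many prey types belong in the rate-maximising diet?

4

E/h in descending order: bleak 2.16, roach 1.63, gudgeon 1.27, perch 1.06 kJ/s. The optimal diet is the largest prefix of this list for which every included type satisfies E_i/h_i > R on the types above it.
Rate on top 1: 0.4007. roach: 1.63 > 0.4007 → include.
Rate on top 2: 0.657. gudgeon: 1.27 > 0.657 → include.
Rate on top 3: 0.7052. perch: 1.06 > 0.7052 → include.
Optimal diet: bleak, roach, gudgeon, perch — 4 of 4 types.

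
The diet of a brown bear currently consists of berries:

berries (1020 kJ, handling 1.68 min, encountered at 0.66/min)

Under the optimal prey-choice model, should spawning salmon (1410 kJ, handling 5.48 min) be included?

On berries alone, R = ΣλE/(1+Σλh) = 673.2/2.109 = 319.2 kJ/min.
spawning salmon: E/h = 1410/5.48 = 257.3 kJ/min.
257.3 < 319.2, so adding spawning salmon would lower the average — exclude it.

No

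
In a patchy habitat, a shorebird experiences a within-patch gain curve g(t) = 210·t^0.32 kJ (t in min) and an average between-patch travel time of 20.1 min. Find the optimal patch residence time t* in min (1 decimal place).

9.5 min

Optimal t* satisfies g'(t*) = g(t*)/(T + t*).
g'(t) = 0.32·210·t^-0.68. Setting 0.32·210·t^-0.68 = 210·t^0.32/(20.1+t) gives 0.32(20.1+t) = t, so 0.68·t = 0.32×20.1.
t* = 0.32×20.1/0.68 = 9.459 min.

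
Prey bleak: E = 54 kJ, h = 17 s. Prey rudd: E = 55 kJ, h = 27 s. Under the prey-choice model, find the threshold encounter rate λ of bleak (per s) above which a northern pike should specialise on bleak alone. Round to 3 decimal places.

0.105 per s

At the threshold, the rate on bleak alone equals the profitability of rudd: λ·54/(1 + λ·17) = 55/27 = 2.037.
Rearranging, λ(54 − 2.037×17) = 2.037, so λ = 2.037/19.37 = 0.1052 per s.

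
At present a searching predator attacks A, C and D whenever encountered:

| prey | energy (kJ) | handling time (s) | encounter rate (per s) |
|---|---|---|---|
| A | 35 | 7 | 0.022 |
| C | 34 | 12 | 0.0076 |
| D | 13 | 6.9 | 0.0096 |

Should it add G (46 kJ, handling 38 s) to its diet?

Yes

On A, C and D alone, R = ΣλE/(1+Σλh) = 1.153/1.311 = 0.8793 kJ/s.
G: E/h = 46/38 = 1.211 kJ/s.
1.211 > 0.8793, so adding G raises the average — include it.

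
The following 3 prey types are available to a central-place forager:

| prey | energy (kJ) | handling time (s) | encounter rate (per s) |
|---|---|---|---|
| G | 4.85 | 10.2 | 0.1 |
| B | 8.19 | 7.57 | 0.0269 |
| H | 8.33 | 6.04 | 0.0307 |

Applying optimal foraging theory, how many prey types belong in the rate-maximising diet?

Rank by E/h (kJ/s): H 1.38, B 1.08, G 0.475. Include each in turn until the next type's E/h falls below the running intake rate.
Rate on top 1: 0.2157. B: 1.08 > 0.2157 → include.
Rate on top 2: 0.3427. G: 0.475 > 0.3427 → include.
Optimal diet: H, B, G — 3 of 3 types.

3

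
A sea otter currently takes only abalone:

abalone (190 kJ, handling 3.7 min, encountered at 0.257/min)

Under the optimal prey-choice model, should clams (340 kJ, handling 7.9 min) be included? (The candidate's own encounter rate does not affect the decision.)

On abalone alone, R = ΣλE/(1+Σλh) = 48.83/1.951 = 25.03 kJ/min.
Profitability of clams: 340/7.9 = 43.04 kJ/min.
Since 43.04 > R, including clams increases the long-run rate.

Yes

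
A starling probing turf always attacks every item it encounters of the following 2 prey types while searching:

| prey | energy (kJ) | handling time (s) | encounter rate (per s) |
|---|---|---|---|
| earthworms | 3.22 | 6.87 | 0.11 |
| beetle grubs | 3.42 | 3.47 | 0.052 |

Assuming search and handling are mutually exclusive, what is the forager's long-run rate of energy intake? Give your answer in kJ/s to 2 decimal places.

Energy encountered per unit search time: 0.11×3.22 + 0.052×3.42 = 0.532 kJ/s.
Handling time per unit search time: 0.11×6.87 + 0.052×3.47 = 0.9361.
Rate = 0.532/(1 + 0.9361) = 0.2748 kJ/s.

0.27 kJ/s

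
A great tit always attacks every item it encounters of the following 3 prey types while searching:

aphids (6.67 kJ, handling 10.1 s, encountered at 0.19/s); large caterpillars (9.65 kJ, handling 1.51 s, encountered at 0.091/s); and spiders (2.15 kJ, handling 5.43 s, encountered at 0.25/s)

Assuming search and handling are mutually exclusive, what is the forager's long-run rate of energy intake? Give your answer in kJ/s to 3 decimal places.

0.608 kJ/s

R = (0.19×6.67 + 0.091×9.65 + 0.25×2.15) / (1 + 0.19×10.1 + 0.091×1.51 + 0.25×5.43) = 2.683/4.414 = 0.6078 kJ/s.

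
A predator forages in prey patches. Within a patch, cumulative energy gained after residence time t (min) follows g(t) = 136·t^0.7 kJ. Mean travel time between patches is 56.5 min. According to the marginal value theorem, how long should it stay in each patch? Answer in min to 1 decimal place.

By the marginal value theorem, leave when the instantaneous gain rate g'(t) equals the habitat-wide average g(t)/(T + t).
g'(t) = 0.7·136·t^-0.3. Setting 0.7·136·t^-0.3 = 136·t^0.7/(56.5+t) gives 0.7(56.5+t) = t, so 0.30·t = 0.7×56.5.
t* = 0.7×56.5/0.30 = 131.8 min.

131.8 min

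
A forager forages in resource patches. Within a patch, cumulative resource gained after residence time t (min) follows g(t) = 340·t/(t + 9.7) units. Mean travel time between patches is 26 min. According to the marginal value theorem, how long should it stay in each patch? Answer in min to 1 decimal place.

Optimal t* satisfies g'(t*) = g(t*)/(T + t*).
g'(t) = 340·9.7/(t + 9.7)². Setting 340·9.7/(t+9.7)² = 340t/[(t+9.7)(26+t)] gives 9.7(26+t) = t(t+9.7), so t² = 9.7×26 = 252.2.
t* = √252.2 = 15.88 min.

15.9 min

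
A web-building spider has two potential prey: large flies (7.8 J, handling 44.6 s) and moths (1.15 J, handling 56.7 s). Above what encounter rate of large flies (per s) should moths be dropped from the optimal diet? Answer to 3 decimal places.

Drop moths once their profitability E₂/h₂ falls below the rate achievable on large flies alone: E₂/h₂ = λE₁/(1 + λh₁).
Solve for λ: λE₁h₂ = E₂(1 + λh₁) → λ(E₁h₂ − E₂h₁) = E₂ → λ = E₂/(E₁h₂ − E₂h₁).
λ = 1.15/(7.8×56.7 − 1.15×44.6) = 1.15/391 = 0.002941 per s.

0.003 per s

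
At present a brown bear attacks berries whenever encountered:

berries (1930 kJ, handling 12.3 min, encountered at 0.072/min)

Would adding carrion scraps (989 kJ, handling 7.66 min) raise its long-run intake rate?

Yes

Intake rate on the current diet: R = (0.072×1930) / (1 + 0.072×12.3) = 139/1.886 = 73.7 kJ/min.
Profitability of carrion scraps: 989/7.66 = 129.1 kJ/min.
Since 129.1 > R, including carrion scraps increases the long-run rate.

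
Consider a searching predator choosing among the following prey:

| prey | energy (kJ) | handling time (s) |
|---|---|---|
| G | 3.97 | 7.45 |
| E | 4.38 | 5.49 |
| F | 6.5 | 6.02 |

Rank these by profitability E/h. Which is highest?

F

Profitability E/h (kJ/s): G = 3.97/7.45 = 0.533, E = 4.38/5.49 = 0.798, F = 6.5/6.02 = 1.08.
Ranked: F > E > G.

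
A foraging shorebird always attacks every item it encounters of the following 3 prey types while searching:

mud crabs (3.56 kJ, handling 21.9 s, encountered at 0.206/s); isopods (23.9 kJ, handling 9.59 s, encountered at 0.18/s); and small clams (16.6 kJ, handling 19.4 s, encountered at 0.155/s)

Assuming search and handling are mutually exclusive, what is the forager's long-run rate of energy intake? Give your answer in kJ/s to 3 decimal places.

0.743 kJ/s

R = Σλ_iE_i / (1 + Σλ_ih_i)
Numerator: 0.206×3.56 + 0.18×23.9 + 0.155×16.6 = 7.608
Denominator: 1 + 0.206×21.9 + 0.18×9.59 + 0.155×19.4 = 10.24
R = 7.608/10.24 = 0.7427 kJ/s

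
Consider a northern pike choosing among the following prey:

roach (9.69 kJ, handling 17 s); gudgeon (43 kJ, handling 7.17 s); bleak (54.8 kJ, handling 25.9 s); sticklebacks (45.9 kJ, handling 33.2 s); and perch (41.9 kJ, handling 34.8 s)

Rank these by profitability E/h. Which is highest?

In descending order of E/h:
gudgeon: 43/7.17 = 6 kJ/s
bleak: 54.8/25.9 = 2.12 kJ/s
sticklebacks: 45.9/33.2 = 1.38 kJ/s
perch: 41.9/34.8 = 1.2 kJ/s
roach: 9.69/17 = 0.57 kJ/s

gudgeon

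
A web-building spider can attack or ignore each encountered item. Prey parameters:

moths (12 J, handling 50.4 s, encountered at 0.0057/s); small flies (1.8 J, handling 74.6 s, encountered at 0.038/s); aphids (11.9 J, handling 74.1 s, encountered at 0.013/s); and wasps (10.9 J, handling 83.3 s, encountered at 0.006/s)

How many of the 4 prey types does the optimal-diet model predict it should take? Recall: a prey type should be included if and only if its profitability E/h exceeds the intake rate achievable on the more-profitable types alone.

Profitabilities (E/h, J/s): moths 0.238, aphids 0.161, wasps 0.131, small flies 0.0241. Add prey in this order while the next type's profitability exceeds the intake rate on those already taken.
Rate on top 1: 0.05314. aphids: 0.161 > 0.05314 → include.
Rate on top 2: 0.09913. wasps: 0.131 > 0.09913 → include.
Rate on top 3: 0.1049. small flies: 0.0241 < 0.1049 → exclude; stop.
Optimal diet: moths, aphids, wasps — 3 of 4 types.

3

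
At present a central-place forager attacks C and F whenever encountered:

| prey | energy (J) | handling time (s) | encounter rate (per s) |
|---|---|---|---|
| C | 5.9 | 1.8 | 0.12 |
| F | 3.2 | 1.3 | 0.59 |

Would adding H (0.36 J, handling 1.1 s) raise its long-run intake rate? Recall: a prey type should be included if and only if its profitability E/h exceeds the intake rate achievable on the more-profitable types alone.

No

Current rate: (0.12×5.9 + 0.59×3.2)/(1 + 0.12×1.8 + 0.59×1.3) = 1.309 J/s.
Profitability of H: 0.36/1.1 = 0.3273 J/s.
Since 0.3273 < R, time spent handling H is better spent searching.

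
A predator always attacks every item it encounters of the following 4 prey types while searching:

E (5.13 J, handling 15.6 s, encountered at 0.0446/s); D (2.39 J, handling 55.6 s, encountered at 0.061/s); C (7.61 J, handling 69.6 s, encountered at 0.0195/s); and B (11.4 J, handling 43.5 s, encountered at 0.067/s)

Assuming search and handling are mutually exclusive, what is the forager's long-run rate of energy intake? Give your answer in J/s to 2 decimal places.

R = Σλ_iE_i / (1 + Σλ_ih_i)
Numerator: 0.0446×5.13 + 0.061×2.39 + 0.0195×7.61 + 0.067×11.4 = 1.287
Denominator: 1 + 0.0446×15.6 + 0.061×55.6 + 0.0195×69.6 + 0.067×43.5 = 9.359
R = 1.287/9.359 = 0.1375 J/s

0.14 J/s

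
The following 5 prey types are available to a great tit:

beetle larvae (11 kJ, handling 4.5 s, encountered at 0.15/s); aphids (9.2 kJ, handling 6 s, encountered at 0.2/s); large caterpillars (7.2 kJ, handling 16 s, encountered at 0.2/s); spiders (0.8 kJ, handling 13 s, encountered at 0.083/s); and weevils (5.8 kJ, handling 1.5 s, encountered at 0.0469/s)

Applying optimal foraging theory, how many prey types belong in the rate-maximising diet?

Rank by E/h (kJ/s): weevils 3.87, beetle larvae 2.44, aphids 1.53, large caterpillars 0.45, spiders 0.0615. Include each in turn until the next type's E/h falls below the running intake rate.
Rate on top 1: 0.2541. beetle larvae: 2.44 > 0.2541 → include.
Rate on top 2: 1.101. aphids: 1.53 > 1.101 → include.
Rate on top 3: 1.277. large caterpillars: 0.45 < 1.277 → exclude; stop.
Optimal diet: weevils, beetle larvae, aphids — 3 of 5 types.

3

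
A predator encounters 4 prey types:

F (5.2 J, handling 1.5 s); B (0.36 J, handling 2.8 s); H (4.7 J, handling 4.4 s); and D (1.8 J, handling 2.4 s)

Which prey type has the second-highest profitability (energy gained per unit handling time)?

H

Profitability E/h (J/s): F = 5.2/1.5 = 3.47, B = 0.36/2.8 = 0.129, H = 4.7/4.4 = 1.07, D = 1.8/2.4 = 0.75.
Ranked: F > H > D > B.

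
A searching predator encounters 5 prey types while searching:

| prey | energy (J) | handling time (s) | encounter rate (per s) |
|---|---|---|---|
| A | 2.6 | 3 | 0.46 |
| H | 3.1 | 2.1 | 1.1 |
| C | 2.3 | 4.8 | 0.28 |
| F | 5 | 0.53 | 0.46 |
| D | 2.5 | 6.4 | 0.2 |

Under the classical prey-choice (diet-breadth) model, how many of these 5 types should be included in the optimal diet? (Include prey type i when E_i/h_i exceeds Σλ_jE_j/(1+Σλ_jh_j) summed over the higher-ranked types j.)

E/h in descending order: F 9.43, H 1.48, A 0.867, C 0.479, D 0.391 J/s. The optimal diet is the largest prefix of this list for which every included type satisfies E_i/h_i > R on the types above it.
Rate on top 1: 1.849. H: 1.48 < 1.849 → exclude; stop.
Optimal diet: F — 1 of 5 types.

1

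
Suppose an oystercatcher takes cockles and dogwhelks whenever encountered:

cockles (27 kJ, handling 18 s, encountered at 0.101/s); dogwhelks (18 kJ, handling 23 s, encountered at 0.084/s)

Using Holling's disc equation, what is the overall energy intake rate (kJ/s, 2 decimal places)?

0.89 kJ/s

R = Σλ_iE_i / (1 + Σλ_ih_i)
Numerator: 0.101×27 + 0.084×18 = 4.239
Denominator: 1 + 0.101×18 + 0.084×23 = 4.75
R = 4.239/4.75 = 0.8924 kJ/s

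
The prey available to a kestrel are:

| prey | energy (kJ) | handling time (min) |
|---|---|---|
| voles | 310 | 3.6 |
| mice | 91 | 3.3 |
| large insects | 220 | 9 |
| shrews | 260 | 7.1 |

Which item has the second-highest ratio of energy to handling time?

shrews

In descending order of E/h:
voles: 310/3.6 = 86.1 kJ/min
shrews: 260/7.1 = 36.6 kJ/min
mice: 91/3.3 = 27.6 kJ/min
large insects: 220/9 = 24.4 kJ/min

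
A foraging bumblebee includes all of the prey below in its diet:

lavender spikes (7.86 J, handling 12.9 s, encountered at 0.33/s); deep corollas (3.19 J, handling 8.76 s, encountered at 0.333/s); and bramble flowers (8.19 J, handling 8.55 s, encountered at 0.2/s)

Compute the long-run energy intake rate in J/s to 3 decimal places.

Energy encountered per unit search time: 0.33×7.86 + 0.333×3.19 + 0.2×8.19 = 5.294 J/s.
Handling time per unit search time: 0.33×12.9 + 0.333×8.76 + 0.2×8.55 = 8.884.
Rate = 5.294/(1 + 8.884) = 0.5356 J/s.

0.536 J/s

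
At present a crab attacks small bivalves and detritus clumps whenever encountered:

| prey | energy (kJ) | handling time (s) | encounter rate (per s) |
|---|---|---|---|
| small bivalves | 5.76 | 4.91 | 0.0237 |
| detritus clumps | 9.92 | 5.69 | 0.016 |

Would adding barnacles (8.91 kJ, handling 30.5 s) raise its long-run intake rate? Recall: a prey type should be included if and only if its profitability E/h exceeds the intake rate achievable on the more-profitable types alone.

Yes

On small bivalves and detritus clumps alone, R = ΣλE/(1+Σλh) = 0.2952/1.207 = 0.2445 kJ/s.
Profitability of barnacles: 8.91/30.5 = 0.2921 kJ/s.
0.2921 > 0.2445, so adding barnacles raises the average — include it.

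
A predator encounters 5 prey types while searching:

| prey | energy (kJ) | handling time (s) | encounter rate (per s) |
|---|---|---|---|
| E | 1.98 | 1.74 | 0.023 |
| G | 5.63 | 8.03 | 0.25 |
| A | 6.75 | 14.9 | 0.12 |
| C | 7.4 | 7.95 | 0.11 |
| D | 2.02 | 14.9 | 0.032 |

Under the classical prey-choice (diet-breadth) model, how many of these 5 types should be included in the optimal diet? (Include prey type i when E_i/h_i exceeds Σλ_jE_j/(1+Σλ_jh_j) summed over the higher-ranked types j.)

E/h in descending order: E 1.14, C 0.931, G 0.701, A 0.453, D 0.136 kJ/s. The optimal diet is the largest prefix of this list for which every included type satisfies E_i/h_i > R on the types above it.
Rate on top 1: 0.04379. C: 0.931 > 0.04379 → include.
Rate on top 2: 0.449. G: 0.701 > 0.449 → include.
Rate on top 3: 0.578. A: 0.453 < 0.578 → exclude; stop.
Optimal diet: E, C, G — 3 of 5 types.

3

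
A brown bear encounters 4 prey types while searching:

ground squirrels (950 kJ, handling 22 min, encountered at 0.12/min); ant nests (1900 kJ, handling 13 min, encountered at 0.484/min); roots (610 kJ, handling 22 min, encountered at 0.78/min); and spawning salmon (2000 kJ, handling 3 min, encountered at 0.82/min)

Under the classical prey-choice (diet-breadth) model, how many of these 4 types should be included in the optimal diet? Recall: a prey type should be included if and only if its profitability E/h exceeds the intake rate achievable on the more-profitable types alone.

1

Rank by E/h (kJ/min): spawning salmon 667, ant nests 146, ground squirrels 43.2, roots 27.7. Include each in turn until the next type's E/h falls below the running intake rate.
Rate on top 1: 474. ant nests: 146 < 474 → exclude; stop.
Optimal diet: spawning salmon — 1 of 4 types.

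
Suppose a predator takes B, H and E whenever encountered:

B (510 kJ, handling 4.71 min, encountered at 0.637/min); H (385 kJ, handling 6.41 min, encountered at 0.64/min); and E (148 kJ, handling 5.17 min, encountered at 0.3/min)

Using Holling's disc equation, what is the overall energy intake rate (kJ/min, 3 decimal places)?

63.776 kJ/min

R = (0.637×510 + 0.64×385 + 0.3×148) / (1 + 0.637×4.71 + 0.64×6.41 + 0.3×5.17) = 615.7/9.654 = 63.78 kJ/min.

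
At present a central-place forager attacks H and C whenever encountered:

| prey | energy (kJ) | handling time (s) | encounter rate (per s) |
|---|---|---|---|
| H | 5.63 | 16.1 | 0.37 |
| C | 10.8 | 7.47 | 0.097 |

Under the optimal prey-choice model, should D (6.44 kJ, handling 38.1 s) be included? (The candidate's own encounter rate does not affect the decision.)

Current rate: (0.37×5.63 + 0.097×10.8)/(1 + 0.37×16.1 + 0.097×7.47) = 0.4076 kJ/s.
Profitability of D: 6.44/38.1 = 0.169 kJ/s.
0.169 < 0.4076, so adding D would lower the average — exclude it.

No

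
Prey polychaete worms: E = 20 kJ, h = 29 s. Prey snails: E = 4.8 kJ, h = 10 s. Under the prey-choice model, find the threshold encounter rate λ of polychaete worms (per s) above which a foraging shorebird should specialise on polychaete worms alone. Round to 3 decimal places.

Drop snails once their profitability E₂/h₂ falls below the rate achievable on polychaete worms alone: E₂/h₂ = λE₁/(1 + λh₁).
Solve for λ: λE₁h₂ = E₂(1 + λh₁) → λ(E₁h₂ − E₂h₁) = E₂ → λ = E₂/(E₁h₂ − E₂h₁).
λ = 4.8/(20×10 − 4.8×29) = 4.8/60.8 = 0.07895 per s.

0.079 per s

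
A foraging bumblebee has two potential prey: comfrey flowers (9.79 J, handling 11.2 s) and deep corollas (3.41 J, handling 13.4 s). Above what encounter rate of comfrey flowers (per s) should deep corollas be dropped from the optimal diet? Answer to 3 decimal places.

The zero-one rule: include deep corollas iff E₂/h₂ > λE₁/(1+λh₁). Equality gives the switch point.
λE₁h₂ = E₂ + λE₂h₁ ⇒ λ = E₂/(E₁h₂ − E₂h₁) = 3.41/(131.2 − 38.19) = 0.03667 per s.

0.037 per s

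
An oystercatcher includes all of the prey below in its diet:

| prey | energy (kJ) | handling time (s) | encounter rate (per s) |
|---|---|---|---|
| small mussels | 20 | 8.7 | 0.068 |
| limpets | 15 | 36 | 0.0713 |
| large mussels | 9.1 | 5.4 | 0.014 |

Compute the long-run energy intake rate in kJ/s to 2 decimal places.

R = (0.068×20 + 0.0713×15 + 0.014×9.1) / (1 + 0.068×8.7 + 0.0713×36 + 0.014×5.4) = 2.557/4.234 = 0.6039 kJ/s.

0.60 kJ/s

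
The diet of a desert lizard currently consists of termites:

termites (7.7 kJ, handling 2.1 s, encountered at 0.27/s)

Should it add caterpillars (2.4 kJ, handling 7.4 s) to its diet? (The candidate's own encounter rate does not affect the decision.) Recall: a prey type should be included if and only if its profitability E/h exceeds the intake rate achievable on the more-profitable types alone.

Current rate: (0.27×7.7)/(1 + 0.27×2.1) = 1.327 kJ/s.
caterpillars: E/h = 2.4/7.4 = 0.3243 kJ/s.
0.3243 < 1.327, so adding caterpillars would lower the average — exclude it.

No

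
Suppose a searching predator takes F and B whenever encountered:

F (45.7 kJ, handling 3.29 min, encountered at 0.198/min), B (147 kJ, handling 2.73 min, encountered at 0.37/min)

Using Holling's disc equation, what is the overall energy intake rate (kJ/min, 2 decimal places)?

23.84 kJ/min

R = (0.198×45.7 + 0.37×147) / (1 + 0.198×3.29 + 0.37×2.73) = 63.44/2.662 = 23.84 kJ/min.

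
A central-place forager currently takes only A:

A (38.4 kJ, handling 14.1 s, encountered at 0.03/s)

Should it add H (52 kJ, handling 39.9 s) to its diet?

Intake rate on the current diet: R = (0.03×38.4) / (1 + 0.03×14.1) = 1.152/1.423 = 0.8096 kJ/s.
H: E/h = 52/39.9 = 1.303 kJ/s.
1.303 > 0.8096, so adding H raises the average — include it.

Yes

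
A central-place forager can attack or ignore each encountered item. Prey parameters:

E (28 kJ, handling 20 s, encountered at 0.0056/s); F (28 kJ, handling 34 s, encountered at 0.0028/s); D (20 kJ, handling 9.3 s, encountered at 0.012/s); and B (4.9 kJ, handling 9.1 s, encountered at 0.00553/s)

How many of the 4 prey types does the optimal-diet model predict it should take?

4

Profitabilities (E/h, kJ/s): D 2.15, E 1.4, F 0.824, B 0.538. Add prey in this order while the next type's profitability exceeds the intake rate on those already taken.
Rate on top 1: 0.2159. E: 1.4 > 0.2159 → include.
Rate on top 2: 0.3243. F: 0.824 > 0.3243 → include.
Rate on top 3: 0.3603. B: 0.538 > 0.3603 → include.
Optimal diet: D, E, F, B — 4 of 4 types.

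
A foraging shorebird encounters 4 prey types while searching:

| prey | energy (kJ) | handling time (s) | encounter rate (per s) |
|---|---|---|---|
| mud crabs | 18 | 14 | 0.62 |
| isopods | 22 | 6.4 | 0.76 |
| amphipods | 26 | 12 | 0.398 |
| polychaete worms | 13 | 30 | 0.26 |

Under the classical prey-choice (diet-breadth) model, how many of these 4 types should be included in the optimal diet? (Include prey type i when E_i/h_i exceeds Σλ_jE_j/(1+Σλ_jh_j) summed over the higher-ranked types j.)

1

Rank by E/h (kJ/s): isopods 3.44, amphipods 2.17, mud crabs 1.29, polychaete worms 0.433. Include each in turn until the next type's E/h falls below the running intake rate.
Rate on top 1: 2.851. amphipods: 2.17 < 2.851 → exclude; stop.
Optimal diet: isopods — 1 of 4 types.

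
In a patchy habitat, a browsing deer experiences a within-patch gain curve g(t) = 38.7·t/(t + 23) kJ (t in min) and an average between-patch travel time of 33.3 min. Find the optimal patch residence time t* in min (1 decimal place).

27.7 min

By the marginal value theorem, leave when the instantaneous gain rate g'(t) equals the habitat-wide average g(t)/(T + t).
g'(t) = 38.7·23/(t + 23)². Setting 38.7·23/(t+23)² = 38.7t/[(t+23)(33.3+t)] gives 23(33.3+t) = t(t+23), so t² = 23×33.3 = 765.9.
t* = √765.9 = 27.67 min.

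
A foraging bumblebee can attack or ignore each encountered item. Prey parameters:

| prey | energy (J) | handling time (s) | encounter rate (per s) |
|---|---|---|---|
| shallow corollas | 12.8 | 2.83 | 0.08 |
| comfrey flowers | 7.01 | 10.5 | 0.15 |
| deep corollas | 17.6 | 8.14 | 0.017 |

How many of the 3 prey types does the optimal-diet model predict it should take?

Rank by E/h (J/s): shallow corollas 4.52, deep corollas 2.16, comfrey flowers 0.668. Include each in turn until the next type's E/h falls below the running intake rate.
Rate on top 1: 0.835. deep corollas: 2.16 > 0.835 → include.
Rate on top 2: 0.9695. comfrey flowers: 0.668 < 0.9695 → exclude; stop.
Optimal diet: shallow corollas, deep corollas — 2 of 3 types.

2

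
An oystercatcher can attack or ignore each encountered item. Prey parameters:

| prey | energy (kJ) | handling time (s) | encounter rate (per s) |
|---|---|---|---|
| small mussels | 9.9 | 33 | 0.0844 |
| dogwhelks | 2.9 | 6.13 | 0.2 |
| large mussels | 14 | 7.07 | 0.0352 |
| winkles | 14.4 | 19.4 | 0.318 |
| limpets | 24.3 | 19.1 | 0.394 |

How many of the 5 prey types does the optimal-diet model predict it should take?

2

Rank by E/h (kJ/s): large mussels 1.98, limpets 1.27, winkles 0.742, dogwhelks 0.473, small mussels 0.3. Include each in turn until the next type's E/h falls below the running intake rate.
Rate on top 1: 0.3946. limpets: 1.27 > 0.3946 → include.
Rate on top 2: 1.147. winkles: 0.742 < 1.147 → exclude; stop.
Optimal diet: large mussels, limpets — 2 of 5 types.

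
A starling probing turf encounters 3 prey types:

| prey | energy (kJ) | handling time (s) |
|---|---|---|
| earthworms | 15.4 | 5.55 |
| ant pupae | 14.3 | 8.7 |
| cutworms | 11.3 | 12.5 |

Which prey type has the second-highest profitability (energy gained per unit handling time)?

Profitability E/h (kJ/s): earthworms = 15.4/5.55 = 2.77, ant pupae = 14.3/8.7 = 1.64, cutworms = 11.3/12.5 = 0.904.
Ranked: earthworms > ant pupae > cutworms.

ant pupae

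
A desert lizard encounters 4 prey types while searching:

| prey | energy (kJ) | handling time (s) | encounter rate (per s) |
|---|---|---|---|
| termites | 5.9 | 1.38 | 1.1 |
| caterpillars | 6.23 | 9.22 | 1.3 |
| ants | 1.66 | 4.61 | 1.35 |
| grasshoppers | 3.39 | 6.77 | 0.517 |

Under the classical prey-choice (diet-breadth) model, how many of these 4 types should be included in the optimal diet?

Rank by E/h (kJ/s): termites 4.28, caterpillars 0.676, grasshoppers 0.501, ants 0.36. Include each in turn until the next type's E/h falls below the running intake rate.
Rate on top 1: 2.577. caterpillars: 0.676 < 2.577 → exclude; stop.
Optimal diet: termites — 1 of 4 types.

1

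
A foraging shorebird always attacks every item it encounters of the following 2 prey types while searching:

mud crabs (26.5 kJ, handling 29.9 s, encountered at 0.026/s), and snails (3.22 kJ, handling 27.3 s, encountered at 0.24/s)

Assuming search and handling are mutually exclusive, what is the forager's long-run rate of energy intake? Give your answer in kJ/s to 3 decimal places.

0.175 kJ/s

R = Σλ_iE_i / (1 + Σλ_ih_i)
Numerator: 0.026×26.5 + 0.24×3.22 = 1.462
Denominator: 1 + 0.026×29.9 + 0.24×27.3 = 8.329
R = 1.462/8.329 = 0.1755 kJ/s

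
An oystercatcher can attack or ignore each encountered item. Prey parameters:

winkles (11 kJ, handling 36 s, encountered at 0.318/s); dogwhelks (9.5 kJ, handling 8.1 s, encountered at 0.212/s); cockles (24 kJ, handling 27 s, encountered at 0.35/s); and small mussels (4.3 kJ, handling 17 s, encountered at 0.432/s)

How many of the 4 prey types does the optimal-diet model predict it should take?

Profitabilities (E/h, kJ/s): dogwhelks 1.17, cockles 0.889, winkles 0.306, small mussels 0.253. Add prey in this order while the next type's profitability exceeds the intake rate on those already taken.
Rate on top 1: 0.7412. cockles: 0.889 > 0.7412 → include.
Rate on top 2: 0.8559. winkles: 0.306 < 0.8559 → exclude; stop.
Optimal diet: dogwhelks, cockles — 2 of 4 types.

2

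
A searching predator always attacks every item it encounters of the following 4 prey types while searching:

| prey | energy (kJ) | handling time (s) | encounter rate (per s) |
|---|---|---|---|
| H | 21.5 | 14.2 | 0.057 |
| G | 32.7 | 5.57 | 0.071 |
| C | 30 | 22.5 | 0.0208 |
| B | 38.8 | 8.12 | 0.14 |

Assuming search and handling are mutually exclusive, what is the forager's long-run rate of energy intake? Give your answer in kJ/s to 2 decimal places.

2.52 kJ/s

Energy encountered per unit search time: 0.057×21.5 + 0.071×32.7 + 0.0208×30 + 0.14×38.8 = 9.603 kJ/s.
Handling time per unit search time: 0.057×14.2 + 0.071×5.57 + 0.0208×22.5 + 0.14×8.12 = 2.81.
Rate = 9.603/(1 + 2.81) = 2.521 kJ/s.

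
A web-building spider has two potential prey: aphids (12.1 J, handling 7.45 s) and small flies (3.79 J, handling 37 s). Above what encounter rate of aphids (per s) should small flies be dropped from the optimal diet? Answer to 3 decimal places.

The zero-one rule: include small flies iff E₂/h₂ > λE₁/(1+λh₁). Equality gives the switch point.
λE₁h₂ = E₂ + λE₂h₁ ⇒ λ = E₂/(E₁h₂ − E₂h₁) = 3.79/(447.7 − 28.24) = 0.009035 per s.

0.009 per s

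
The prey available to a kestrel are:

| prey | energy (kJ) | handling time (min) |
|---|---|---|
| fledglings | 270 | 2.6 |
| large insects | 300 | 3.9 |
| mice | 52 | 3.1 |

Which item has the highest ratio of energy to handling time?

Profitability E/h (kJ/min): fledglings = 270/2.6 = 104, large insects = 300/3.9 = 76.9, mice = 52/3.1 = 16.8.
Ranked: fledglings > large insects > mice.

fledglings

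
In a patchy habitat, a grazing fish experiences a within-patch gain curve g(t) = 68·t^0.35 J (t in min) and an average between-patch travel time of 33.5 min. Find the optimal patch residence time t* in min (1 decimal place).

Optimal t* satisfies g'(t*) = g(t*)/(T + t*).
g'(t) = 0.35·68·t^-0.65. Setting 0.35·68·t^-0.65 = 68·t^0.35/(33.5+t) gives 0.35(33.5+t) = t, so 0.65·t = 0.35×33.5.
t* = 0.35×33.5/0.65 = 18.04 min.

18.0 min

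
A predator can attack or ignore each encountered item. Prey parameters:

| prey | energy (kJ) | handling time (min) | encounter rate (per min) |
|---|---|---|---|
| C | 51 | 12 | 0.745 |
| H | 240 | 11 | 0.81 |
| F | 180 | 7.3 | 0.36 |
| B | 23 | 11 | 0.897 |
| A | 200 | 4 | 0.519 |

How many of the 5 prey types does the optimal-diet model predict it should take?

Profitabilities (E/h, kJ/min): A 50, F 24.7, H 21.8, C 4.25, B 2.09. Add prey in this order while the next type's profitability exceeds the intake rate on those already taken.
Rate on top 1: 33.75. F: 24.7 < 33.75 → exclude; stop.
Optimal diet: A — 1 of 5 types.

1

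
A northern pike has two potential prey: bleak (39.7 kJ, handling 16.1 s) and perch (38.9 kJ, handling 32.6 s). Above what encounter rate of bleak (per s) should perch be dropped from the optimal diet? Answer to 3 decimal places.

At the threshold, the rate on bleak alone equals the profitability of perch: λ·39.7/(1 + λ·16.1) = 38.9/32.6 = 1.193.
Rearranging, λ(39.7 − 1.193×16.1) = 1.193, so λ = 1.193/20.49 = 0.05824 per s.

0.058 per s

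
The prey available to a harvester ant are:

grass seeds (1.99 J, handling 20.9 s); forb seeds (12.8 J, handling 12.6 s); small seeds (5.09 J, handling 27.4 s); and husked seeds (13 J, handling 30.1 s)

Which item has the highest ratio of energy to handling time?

forb seeds

In descending order of E/h:
forb seeds: 12.8/12.6 = 1.02 J/s
husked seeds: 13/30.1 = 0.432 J/s
small seeds: 5.09/27.4 = 0.186 J/s
grass seeds: 1.99/20.9 = 0.0952 J/s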